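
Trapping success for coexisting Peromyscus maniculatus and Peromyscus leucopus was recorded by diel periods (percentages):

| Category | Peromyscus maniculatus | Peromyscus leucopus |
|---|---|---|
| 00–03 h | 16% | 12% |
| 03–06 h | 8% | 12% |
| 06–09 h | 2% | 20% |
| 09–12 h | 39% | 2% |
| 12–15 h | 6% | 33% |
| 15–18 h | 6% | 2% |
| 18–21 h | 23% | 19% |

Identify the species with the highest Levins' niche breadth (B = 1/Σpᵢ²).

Convert percentages to proportions (divide by 100).
Σp_maniᵢ² = 0.16² + 0.08² + 0.02² + 0.39² + 0.06² + 0.06² + 0.23² = 0.0256 + 0.0064 + 0.0004 + 0.1521 + 0.0036 + 0.0036 + 0.0529 = 0.2446
B_mani = 1 / 0.2446 = 4.0883
Σp_leucᵢ² = 0.12² + 0.12² + 0.20² + 0.02² + 0.33² + 0.02² + 0.19² = 0.0144 + 0.0144 + 0.0400 + 0.0004 + 0.1089 + 0.0004 + 0.0361 = 0.2146
B_leuc = 1 / 0.2146 = 4.6598
Highest B → broadest niche (most generalist): Peromyscus leucopus (B = 4.66).

Peromyscus leucopus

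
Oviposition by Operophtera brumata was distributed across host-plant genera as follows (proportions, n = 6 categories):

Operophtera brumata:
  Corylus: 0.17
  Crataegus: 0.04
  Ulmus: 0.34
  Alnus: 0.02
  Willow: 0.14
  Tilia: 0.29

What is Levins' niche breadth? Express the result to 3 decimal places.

3.997

Σpᵢ² = 0.17² + 0.04² + 0.34² + 0.02² + 0.14² + 0.29² = 0.0289 + 0.0016 + 0.1156 + 0.0004 + 0.0196 + 0.0841 = 0.2502
B = 1 / 0.2502 = 3.99680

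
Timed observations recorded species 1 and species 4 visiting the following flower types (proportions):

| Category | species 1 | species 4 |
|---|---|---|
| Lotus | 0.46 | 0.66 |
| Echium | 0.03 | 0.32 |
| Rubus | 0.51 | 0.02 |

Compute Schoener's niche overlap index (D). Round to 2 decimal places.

Σ|p₁ᵢ − p₂ᵢ| = 0.20 + 0.29 + 0.49 = 0.98
D = 1 − ½ × 0.98 = 1 − 0.490 = 0.5100

0.51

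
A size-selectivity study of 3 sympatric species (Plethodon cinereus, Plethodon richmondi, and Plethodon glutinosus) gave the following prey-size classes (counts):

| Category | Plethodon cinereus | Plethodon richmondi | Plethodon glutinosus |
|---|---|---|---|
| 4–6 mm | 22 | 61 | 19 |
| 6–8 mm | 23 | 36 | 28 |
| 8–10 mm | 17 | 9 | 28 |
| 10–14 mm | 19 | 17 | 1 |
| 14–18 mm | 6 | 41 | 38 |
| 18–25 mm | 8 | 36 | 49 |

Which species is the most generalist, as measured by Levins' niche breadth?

Plethodon cinereus

Proportions for Plethodon cinereus (n=95): 22/95=0.2316, 23/95=0.2421, 17/95=0.1789, 19/95=0.2000, 6/95=0.0632, 8/95=0.0842
Proportions for Plethodon richmondi (n=200): 61/200=0.3050, 36/200=0.1800, 9/200=0.0450, 17/200=0.0850, 41/200=0.2050, 36/200=0.1800
Proportions for Plethodon glutinosus (n=163): 19/163=0.1166, 28/163=0.1718, 28/163=0.1718, 1/163=0.0061, 38/163=0.2331, 49/163=0.3006
Σp_cineᵢ² = 0.2316² + 0.2421² + 0.1789² + 0.2000² + 0.0632² + 0.0842² = 0.053639 + 0.058612 + 0.032005 + 0.040000 + 0.003994 + 0.007090 = 0.195340
B_cine = 1 / 0.195340 = 5.1193
Σp_richᵢ² = 0.3050² + 0.1800² + 0.0450² + 0.0850² + 0.2050² + 0.1800² = 0.093025 + 0.032400 + 0.002025 + 0.007225 + 0.042025 + 0.032400 = 0.209100
B_rich = 1 / 0.209100 = 4.7824
Σp_glutᵢ² = 0.1166² + 0.1718² + 0.1718² + 0.0061² + 0.2331² + 0.3006² = 0.013596 + 0.029515 + 0.029515 + 0.000037 + 0.054336 + 0.090360 = 0.217359
B_glut = 1 / 0.217359 = 4.6007
Highest B → broadest niche (most generalist): Plethodon cinereus (B = 5.12).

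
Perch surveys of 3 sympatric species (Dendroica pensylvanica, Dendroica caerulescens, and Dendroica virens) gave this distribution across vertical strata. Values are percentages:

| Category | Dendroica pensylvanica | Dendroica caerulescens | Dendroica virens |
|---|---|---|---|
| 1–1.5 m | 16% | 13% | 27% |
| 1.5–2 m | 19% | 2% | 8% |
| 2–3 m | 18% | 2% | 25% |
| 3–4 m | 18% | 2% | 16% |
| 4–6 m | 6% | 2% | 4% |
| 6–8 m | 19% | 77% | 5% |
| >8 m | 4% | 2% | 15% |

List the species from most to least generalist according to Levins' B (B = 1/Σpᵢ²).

Convert percentages to proportions (divide by 100).
Σp_pensᵢ² = 0.16² + 0.19² + 0.18² + 0.18² + 0.06² + 0.19² + 0.04² = 0.0256 + 0.0361 + 0.0324 + 0.0324 + 0.0036 + 0.0361 + 0.0016 = 0.1678
B_pens = 1 / 0.1678 = 5.9595
Σp_caerᵢ² = 0.13² + 0.02² + 0.02² + 0.02² + 0.02² + 0.77² + 0.02² = 0.0169 + 0.0004 + 0.0004 + 0.0004 + 0.0004 + 0.5929 + 0.0004 = 0.6118
B_caer = 1 / 0.6118 = 1.6345
Σp_vireᵢ² = 0.27² + 0.08² + 0.25² + 0.16² + 0.04² + 0.05² + 0.15² = 0.0729 + 0.0064 + 0.0625 + 0.0256 + 0.0016 + 0.0025 + 0.0225 = 0.1940
B_vire = 1 / 0.1940 = 5.1546
Ranking by B (broadest → narrowest): Dendroica pensylvanica (5.96) > Dendroica virens (5.15) > Dendroica caerulescens (1.63)

Dendroica pensylvanica > Dendroica virens > Dendroica caerulescens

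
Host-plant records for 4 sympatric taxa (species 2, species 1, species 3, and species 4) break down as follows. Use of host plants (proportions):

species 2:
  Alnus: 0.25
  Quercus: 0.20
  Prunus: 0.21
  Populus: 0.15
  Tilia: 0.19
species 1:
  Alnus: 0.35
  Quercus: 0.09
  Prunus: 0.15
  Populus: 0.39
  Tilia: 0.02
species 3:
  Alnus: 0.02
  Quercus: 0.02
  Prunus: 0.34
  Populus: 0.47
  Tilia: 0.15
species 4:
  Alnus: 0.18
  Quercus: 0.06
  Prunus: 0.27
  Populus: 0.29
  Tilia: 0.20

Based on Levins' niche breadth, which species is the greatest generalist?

Σp_2ᵢ² = 0.25² + 0.20² + 0.21² + 0.15² + 0.19² = 0.0625 + 0.0400 + 0.0441 + 0.0225 + 0.0361 = 0.2052
B_2 = 1 / 0.2052 = 4.8733
Σp_1ᵢ² = 0.35² + 0.09² + 0.15² + 0.39² + 0.02² = 0.1225 + 0.0081 + 0.0225 + 0.1521 + 0.0004 = 0.3056
B_1 = 1 / 0.3056 = 3.2723
Σp_3ᵢ² = 0.02² + 0.02² + 0.34² + 0.47² + 0.15² = 0.0004 + 0.0004 + 0.1156 + 0.2209 + 0.0225 = 0.3598
B_3 = 1 / 0.3598 = 2.7793
Σp_4ᵢ² = 0.18² + 0.06² + 0.27² + 0.29² + 0.20² = 0.0324 + 0.0036 + 0.0729 + 0.0841 + 0.0400 = 0.2330
B_4 = 1 / 0.2330 = 4.2918
Highest B → broadest niche (most generalist): species 2 (B = 4.87).

species 2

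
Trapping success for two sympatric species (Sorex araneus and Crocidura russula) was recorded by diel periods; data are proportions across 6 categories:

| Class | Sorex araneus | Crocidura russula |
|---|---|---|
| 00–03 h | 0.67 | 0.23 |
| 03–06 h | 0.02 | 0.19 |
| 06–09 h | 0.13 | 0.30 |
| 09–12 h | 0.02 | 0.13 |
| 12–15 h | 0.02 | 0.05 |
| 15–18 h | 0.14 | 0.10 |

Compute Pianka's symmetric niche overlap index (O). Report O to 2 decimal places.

0.67

Σ p₁ᵢp₂ᵢ = 0.1541 + 0.0038 + 0.0390 + 0.0026 + 0.0010 + 0.0140 = 0.2145
Σp_1ᵢ² = 0.67² + 0.02² + 0.13² + 0.02² + 0.02² + 0.14² = 0.4489 + 0.0004 + 0.0169 + 0.0004 + 0.0004 + 0.0196 = 0.4866
Σp_2ᵢ² = 0.23² + 0.19² + 0.30² + 0.13² + 0.05² + 0.10² = 0.0529 + 0.0361 + 0.0900 + 0.0169 + 0.0025 + 0.0100 = 0.2084
O = 0.2145 / √(0.4866 × 0.2084) = 0.2145 / 0.31845 = 0.6736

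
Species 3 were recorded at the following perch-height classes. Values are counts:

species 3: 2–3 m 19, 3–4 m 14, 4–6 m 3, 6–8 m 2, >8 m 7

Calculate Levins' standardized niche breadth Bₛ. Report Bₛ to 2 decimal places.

0.57

Proportions for species 3 (n=45): 19/45=0.4222, 14/45=0.3111, 3/45=0.0667, 2/45=0.0444, 7/45=0.1556
Σpᵢ² = 0.4222² + 0.3111² + 0.0667² + 0.0444² + 0.1556² = 0.178253 + 0.096783 + 0.004449 + 0.001971 + 0.024211 = 0.305667
B = 1 / 0.305667 = 3.2715
Bₛ = (B − 1)/(n − 1) = (3.2715 − 1)/(5 − 1) = 2.2715/4 = 0.5679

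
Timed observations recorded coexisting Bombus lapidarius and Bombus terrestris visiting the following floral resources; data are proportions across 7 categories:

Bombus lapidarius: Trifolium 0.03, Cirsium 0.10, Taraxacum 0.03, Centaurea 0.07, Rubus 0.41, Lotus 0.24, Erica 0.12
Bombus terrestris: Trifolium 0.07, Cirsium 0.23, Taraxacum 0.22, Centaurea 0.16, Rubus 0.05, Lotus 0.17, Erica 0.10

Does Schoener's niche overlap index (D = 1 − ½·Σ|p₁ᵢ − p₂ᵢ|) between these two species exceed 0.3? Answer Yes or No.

Yes

Σ|p₁ᵢ − p₂ᵢ| = 0.04 + 0.13 + 0.19 + 0.09 + 0.36 + 0.07 + 0.02 = 0.90
D = 1 − ½ × 0.90 = 1 − 0.450 = 0.5500
D = 0.5500 > 0.3 → Yes.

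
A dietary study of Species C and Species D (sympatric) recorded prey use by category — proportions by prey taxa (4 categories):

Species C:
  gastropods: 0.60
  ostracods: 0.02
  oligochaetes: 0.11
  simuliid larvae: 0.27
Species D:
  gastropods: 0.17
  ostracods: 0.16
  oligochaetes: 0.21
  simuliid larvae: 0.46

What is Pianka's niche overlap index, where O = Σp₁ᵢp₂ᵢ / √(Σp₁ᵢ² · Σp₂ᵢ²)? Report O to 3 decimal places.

0.679

Σ p₁ᵢp₂ᵢ = 0.1020 + 0.0032 + 0.0231 + 0.1242 = 0.2525
Σp_1ᵢ² = 0.60² + 0.02² + 0.11² + 0.27² = 0.3600 + 0.0004 + 0.0121 + 0.0729 = 0.4454
Σp_2ᵢ² = 0.17² + 0.16² + 0.21² + 0.46² = 0.0289 + 0.0256 + 0.0441 + 0.2116 = 0.3102
O = 0.2525 / √(0.4454 × 0.3102) = 0.2525 / 0.371703 = 0.67931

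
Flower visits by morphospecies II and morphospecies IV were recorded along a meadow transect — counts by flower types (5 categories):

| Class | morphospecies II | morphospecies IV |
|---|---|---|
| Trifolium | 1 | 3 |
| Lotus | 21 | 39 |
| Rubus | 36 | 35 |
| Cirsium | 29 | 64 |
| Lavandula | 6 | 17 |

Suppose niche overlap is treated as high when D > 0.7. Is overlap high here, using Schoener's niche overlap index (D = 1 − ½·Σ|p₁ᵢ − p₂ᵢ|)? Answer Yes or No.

Yes

Proportions for morphospecies II (n=93): 1/93=0.0108, 21/93=0.2258, 36/93=0.3871, 29/93=0.3118, 6/93=0.0645
Proportions for morphospecies IV (n=158): 3/158=0.0190, 39/158=0.2468, 35/158=0.2215, 64/158=0.4051, 17/158=0.1076
Σ|p₁ᵢ − p₂ᵢ| = 0.0082 + 0.0210 + 0.1656 + 0.0933 + 0.0431 = 0.3312
D = 1 − ½ × 0.3312 = 1 − 0.16560 = 0.83440
D = 0.83440 > 0.7 → Yes.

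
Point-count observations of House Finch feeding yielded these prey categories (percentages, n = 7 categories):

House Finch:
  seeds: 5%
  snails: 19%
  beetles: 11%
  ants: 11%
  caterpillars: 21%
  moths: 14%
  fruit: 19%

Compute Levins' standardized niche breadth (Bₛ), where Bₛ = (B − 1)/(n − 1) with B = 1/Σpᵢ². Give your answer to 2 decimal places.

0.86

Convert percentages to proportions (divide by 100).
Σpᵢ² = 0.05² + 0.19² + 0.11² + 0.11² + 0.21² + 0.14² + 0.19² = 0.0025 + 0.0361 + 0.0121 + 0.0121 + 0.0441 + 0.0196 + 0.0361 = 0.1626
B = 1 / 0.1626 = 6.1501
Bₛ = (B − 1)/(n − 1) = (6.1501 − 1)/(7 − 1) = 5.1501/6 = 0.8584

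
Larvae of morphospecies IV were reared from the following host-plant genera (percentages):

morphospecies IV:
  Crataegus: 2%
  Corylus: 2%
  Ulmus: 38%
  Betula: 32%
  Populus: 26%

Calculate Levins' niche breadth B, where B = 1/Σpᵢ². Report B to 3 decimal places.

3.173

Convert percentages to proportions (divide by 100).
Σpᵢ² = 0.02² + 0.02² + 0.38² + 0.32² + 0.26² = 0.0004 + 0.0004 + 0.1444 + 0.1024 + 0.0676 = 0.3152
B = 1 / 0.3152 = 3.17259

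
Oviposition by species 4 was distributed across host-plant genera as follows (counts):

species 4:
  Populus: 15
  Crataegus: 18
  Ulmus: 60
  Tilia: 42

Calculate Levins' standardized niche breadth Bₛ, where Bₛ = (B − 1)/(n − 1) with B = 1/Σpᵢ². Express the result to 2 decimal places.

Proportions for species 4 (n=135): 15/135=0.1111, 18/135=0.1333, 60/135=0.4444, 42/135=0.3111
Σpᵢ² = 0.1111² + 0.1333² + 0.4444² + 0.3111² = 0.012343 + 0.017769 + 0.197491 + 0.096783 = 0.324386
B = 1 / 0.324386 = 3.0827
Bₛ = (B − 1)/(n − 1) = (3.0827 − 1)/(4 − 1) = 2.0827/3 = 0.6942

0.69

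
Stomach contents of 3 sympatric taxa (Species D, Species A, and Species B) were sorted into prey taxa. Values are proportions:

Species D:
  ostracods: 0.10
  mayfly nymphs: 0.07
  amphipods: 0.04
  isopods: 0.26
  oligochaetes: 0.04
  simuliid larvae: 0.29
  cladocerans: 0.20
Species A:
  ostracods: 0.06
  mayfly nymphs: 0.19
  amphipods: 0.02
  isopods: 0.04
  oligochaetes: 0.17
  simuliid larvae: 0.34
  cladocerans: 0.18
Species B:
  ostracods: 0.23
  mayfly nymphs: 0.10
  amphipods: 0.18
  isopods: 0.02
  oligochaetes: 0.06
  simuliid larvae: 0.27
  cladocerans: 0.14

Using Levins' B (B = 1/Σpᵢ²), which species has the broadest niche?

Σp_Dᵢ² = 0.10² + 0.07² + 0.04² + 0.26² + 0.04² + 0.29² + 0.20² = 0.0100 + 0.0049 + 0.0016 + 0.0676 + 0.0016 + 0.0841 + 0.0400 = 0.2098
B_D = 1 / 0.2098 = 4.7664
Σp_Aᵢ² = 0.06² + 0.19² + 0.02² + 0.04² + 0.17² + 0.34² + 0.18² = 0.0036 + 0.0361 + 0.0004 + 0.0016 + 0.0289 + 0.1156 + 0.0324 = 0.2186
B_A = 1 / 0.2186 = 4.5746
Σp_Bᵢ² = 0.23² + 0.10² + 0.18² + 0.02² + 0.06² + 0.27² + 0.14² = 0.0529 + 0.0100 + 0.0324 + 0.0004 + 0.0036 + 0.0729 + 0.0196 = 0.1918
B_B = 1 / 0.1918 = 5.2138
Highest B → broadest niche (most generalist): Species B (B = 5.21).

Species B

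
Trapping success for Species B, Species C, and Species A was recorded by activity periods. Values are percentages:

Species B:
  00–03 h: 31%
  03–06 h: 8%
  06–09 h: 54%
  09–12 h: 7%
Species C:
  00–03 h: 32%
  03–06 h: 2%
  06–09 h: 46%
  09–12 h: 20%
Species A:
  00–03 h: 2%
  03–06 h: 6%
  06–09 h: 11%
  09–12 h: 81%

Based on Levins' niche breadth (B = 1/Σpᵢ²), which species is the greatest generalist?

Species C

Convert percentages to proportions (divide by 100).
Σp_Bᵢ² = 0.31² + 0.08² + 0.54² + 0.07² = 0.0961 + 0.0064 + 0.2916 + 0.0049 = 0.3990
B_B = 1 / 0.3990 = 2.5063
Σp_Cᵢ² = 0.32² + 0.02² + 0.46² + 0.20² = 0.1024 + 0.0004 + 0.2116 + 0.0400 = 0.3544
B_C = 1 / 0.3544 = 2.8217
Σp_Aᵢ² = 0.02² + 0.06² + 0.11² + 0.81² = 0.0004 + 0.0036 + 0.0121 + 0.6561 = 0.6722
B_A = 1 / 0.6722 = 1.4877
Highest B → broadest niche (most generalist): Species C (B = 2.82).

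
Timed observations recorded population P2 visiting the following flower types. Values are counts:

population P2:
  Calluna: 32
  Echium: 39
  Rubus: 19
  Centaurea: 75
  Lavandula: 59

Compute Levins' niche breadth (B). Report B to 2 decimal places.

Proportions for population P2 (n=224): 32/224=0.1429, 39/224=0.1741, 19/224=0.0848, 75/224=0.3348, 59/224=0.2634
Σpᵢ² = 0.1429² + 0.1741² + 0.0848² + 0.3348² + 0.2634² = 0.020420 + 0.030311 + 0.007191 + 0.112091 + 0.069380 = 0.239393
B = 1 / 0.239393 = 4.1772

4.18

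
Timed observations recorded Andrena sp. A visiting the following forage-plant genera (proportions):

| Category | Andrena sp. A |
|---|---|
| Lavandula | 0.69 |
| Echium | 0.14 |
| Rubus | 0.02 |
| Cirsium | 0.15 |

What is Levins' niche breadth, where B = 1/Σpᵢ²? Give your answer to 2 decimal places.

1.93

Σpᵢ² = 0.69² + 0.14² + 0.02² + 0.15² = 0.4761 + 0.0196 + 0.0004 + 0.0225 = 0.5186
B = 1 / 0.5186 = 1.9283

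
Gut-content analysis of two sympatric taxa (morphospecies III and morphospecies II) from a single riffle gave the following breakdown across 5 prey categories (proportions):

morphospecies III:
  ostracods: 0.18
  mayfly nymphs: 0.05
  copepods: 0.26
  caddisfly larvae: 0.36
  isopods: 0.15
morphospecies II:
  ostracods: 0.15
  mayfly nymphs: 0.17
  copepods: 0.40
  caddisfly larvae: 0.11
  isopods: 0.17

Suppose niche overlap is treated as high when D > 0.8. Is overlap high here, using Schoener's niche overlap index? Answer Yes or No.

Σ|p₁ᵢ − p₂ᵢ| = 0.03 + 0.12 + 0.14 + 0.25 + 0.02 = 0.56
D = 1 − ½ × 0.56 = 1 − 0.280 = 0.7200
D = 0.7200 < 0.8 → No.

No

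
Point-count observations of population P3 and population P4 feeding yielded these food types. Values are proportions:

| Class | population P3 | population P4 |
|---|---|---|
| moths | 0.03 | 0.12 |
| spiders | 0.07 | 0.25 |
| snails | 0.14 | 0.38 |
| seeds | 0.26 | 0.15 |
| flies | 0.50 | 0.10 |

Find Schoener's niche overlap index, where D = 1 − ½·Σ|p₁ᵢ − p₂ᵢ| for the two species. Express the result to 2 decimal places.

Σ|p₁ᵢ − p₂ᵢ| = 0.09 + 0.18 + 0.24 + 0.11 + 0.40 = 1.02
D = 1 − ½ × 1.02 = 1 − 0.510 = 0.4900

0.49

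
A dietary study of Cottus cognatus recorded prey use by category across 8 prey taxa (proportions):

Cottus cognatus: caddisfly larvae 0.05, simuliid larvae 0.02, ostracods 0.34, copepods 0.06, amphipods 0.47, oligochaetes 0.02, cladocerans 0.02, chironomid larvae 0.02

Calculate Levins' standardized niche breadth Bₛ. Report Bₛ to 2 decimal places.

Σpᵢ² = 0.05² + 0.02² + 0.34² + 0.06² + 0.47² + 0.02² + 0.02² + 0.02² = 0.0025 + 0.0004 + 0.1156 + 0.0036 + 0.2209 + 0.0004 + 0.0004 + 0.0004 = 0.3442
B = 1 / 0.3442 = 2.9053
Bₛ = (B − 1)/(n − 1) = (2.9053 − 1)/(8 − 1) = 1.9053/7 = 0.2722

0.27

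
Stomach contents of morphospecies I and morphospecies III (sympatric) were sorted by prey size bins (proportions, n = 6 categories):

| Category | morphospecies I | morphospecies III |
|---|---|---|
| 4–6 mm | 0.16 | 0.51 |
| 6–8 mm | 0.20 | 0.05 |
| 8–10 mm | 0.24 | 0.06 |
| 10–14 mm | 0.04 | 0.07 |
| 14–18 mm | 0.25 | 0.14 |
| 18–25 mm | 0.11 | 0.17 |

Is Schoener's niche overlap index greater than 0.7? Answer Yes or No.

Σ|p₁ᵢ − p₂ᵢ| = 0.35 + 0.15 + 0.18 + 0.03 + 0.11 + 0.06 = 0.88
D = 1 − ½ × 0.88 = 1 − 0.440 = 0.5600
D = 0.5600 < 0.7 → No.

No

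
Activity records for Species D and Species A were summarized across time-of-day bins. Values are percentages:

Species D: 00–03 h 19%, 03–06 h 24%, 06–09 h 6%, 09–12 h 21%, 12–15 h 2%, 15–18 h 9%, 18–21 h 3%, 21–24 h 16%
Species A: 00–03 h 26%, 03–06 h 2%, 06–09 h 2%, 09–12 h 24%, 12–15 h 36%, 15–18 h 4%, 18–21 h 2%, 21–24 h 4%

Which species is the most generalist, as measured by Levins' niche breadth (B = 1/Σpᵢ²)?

Species D

Convert percentages to proportions (divide by 100).
Σp_Dᵢ² = 0.19² + 0.24² + 0.06² + 0.21² + 0.02² + 0.09² + 0.03² + 0.16² = 0.0361 + 0.0576 + 0.0036 + 0.0441 + 0.0004 + 0.0081 + 0.0009 + 0.0256 = 0.1764
B_D = 1 / 0.1764 = 5.6689
Σp_Aᵢ² = 0.26² + 0.02² + 0.02² + 0.24² + 0.36² + 0.04² + 0.02² + 0.04² = 0.0676 + 0.0004 + 0.0004 + 0.0576 + 0.1296 + 0.0016 + 0.0004 + 0.0016 = 0.2592
B_A = 1 / 0.2592 = 3.8580
Highest B → broadest niche (most generalist): Species D (B = 5.67).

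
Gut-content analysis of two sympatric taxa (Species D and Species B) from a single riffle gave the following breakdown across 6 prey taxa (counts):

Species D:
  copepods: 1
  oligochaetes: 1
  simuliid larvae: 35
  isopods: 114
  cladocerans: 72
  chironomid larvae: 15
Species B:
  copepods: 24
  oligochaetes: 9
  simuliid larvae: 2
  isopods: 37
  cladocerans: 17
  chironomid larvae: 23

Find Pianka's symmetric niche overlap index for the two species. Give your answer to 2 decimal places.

0.79

Proportions for Species D (n=238): 1/238=0.0042, 1/238=0.0042, 35/238=0.1471, 114/238=0.4790, 72/238=0.3025, 15/238=0.0630
Proportions for Species B (n=112): 24/112=0.2143, 9/112=0.0804, 2/112=0.0179, 37/112=0.3304, 17/112=0.1518, 23/112=0.2054
Σ p₁ᵢp₂ᵢ = 0.000900 + 0.000338 + 0.002633 + 0.158262 + 0.045920 + 0.012940 = 0.220993
Σp_1ᵢ² = 0.0042² + 0.0042² + 0.1471² + 0.4790² + 0.3025² + 0.0630² = 0.000018 + 0.000018 + 0.021638 + 0.229441 + 0.091506 + 0.003969 = 0.346590
Σp_2ᵢ² = 0.2143² + 0.0804² + 0.0179² + 0.3304² + 0.1518² + 0.2054² = 0.045924 + 0.006464 + 0.000320 + 0.109164 + 0.023043 + 0.042189 = 0.227104
O = 0.220993 / √(0.346590 × 0.227104) = 0.220993 / 0.2805565 = 0.7877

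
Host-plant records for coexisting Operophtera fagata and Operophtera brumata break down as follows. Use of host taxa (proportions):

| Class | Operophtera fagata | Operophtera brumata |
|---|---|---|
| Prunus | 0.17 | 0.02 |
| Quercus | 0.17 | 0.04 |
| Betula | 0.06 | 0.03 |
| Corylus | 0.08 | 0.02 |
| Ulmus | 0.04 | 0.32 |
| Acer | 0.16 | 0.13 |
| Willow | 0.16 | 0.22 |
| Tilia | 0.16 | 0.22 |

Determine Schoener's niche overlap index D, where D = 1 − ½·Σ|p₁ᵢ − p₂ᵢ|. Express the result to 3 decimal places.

0.600

Σ|p₁ᵢ − p₂ᵢ| = 0.15 + 0.13 + 0.03 + 0.06 + 0.28 + 0.03 + 0.06 + 0.06 = 0.80
D = 1 − ½ × 0.80 = 1 − 0.400 = 0.60000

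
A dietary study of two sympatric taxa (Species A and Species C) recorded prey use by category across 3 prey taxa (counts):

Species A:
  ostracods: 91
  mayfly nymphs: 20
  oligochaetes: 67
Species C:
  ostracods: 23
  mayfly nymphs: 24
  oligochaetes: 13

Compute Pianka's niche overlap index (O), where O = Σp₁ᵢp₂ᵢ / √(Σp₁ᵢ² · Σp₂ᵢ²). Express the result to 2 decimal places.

Proportions for Species A (n=178): 91/178=0.5112, 20/178=0.1124, 67/178=0.3764
Proportions for Species C (n=60): 23/60=0.3833, 24/60=0.4000, 13/60=0.2167
Σ p₁ᵢp₂ᵢ = 0.195943 + 0.044960 + 0.081566 = 0.322469
Σp_1ᵢ² = 0.5112² + 0.1124² + 0.3764² = 0.261325 + 0.012634 + 0.141677 = 0.415636
Σp_2ᵢ² = 0.3833² + 0.4000² + 0.2167² = 0.146919 + 0.160000 + 0.046959 = 0.353878
O = 0.322469 / √(0.415636 × 0.353878) = 0.322469 / 0.3835159 = 0.8408

0.84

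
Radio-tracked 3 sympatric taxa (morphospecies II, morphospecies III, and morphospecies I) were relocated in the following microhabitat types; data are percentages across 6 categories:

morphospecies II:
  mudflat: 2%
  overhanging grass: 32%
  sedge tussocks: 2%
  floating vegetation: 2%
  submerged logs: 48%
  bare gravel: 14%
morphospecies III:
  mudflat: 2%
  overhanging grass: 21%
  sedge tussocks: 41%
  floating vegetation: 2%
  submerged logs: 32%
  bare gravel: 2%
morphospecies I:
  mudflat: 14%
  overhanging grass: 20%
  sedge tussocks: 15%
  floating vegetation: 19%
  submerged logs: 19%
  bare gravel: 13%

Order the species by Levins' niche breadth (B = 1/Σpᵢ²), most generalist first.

morphospecies I > morphospecies III > morphospecies II

Convert percentages to proportions (divide by 100).
Σp_IIᵢ² = 0.02² + 0.32² + 0.02² + 0.02² + 0.48² + 0.14² = 0.0004 + 0.1024 + 0.0004 + 0.0004 + 0.2304 + 0.0196 = 0.3536
B_II = 1 / 0.3536 = 2.8281
Σp_IIIᵢ² = 0.02² + 0.21² + 0.41² + 0.02² + 0.32² + 0.02² = 0.0004 + 0.0441 + 0.1681 + 0.0004 + 0.1024 + 0.0004 = 0.3158
B_III = 1 / 0.3158 = 3.1666
Σp_Iᵢ² = 0.14² + 0.20² + 0.15² + 0.19² + 0.19² + 0.13² = 0.0196 + 0.0400 + 0.0225 + 0.0361 + 0.0361 + 0.0169 = 0.1712
B_I = 1 / 0.1712 = 5.8411
Ranking by B (broadest → narrowest): morphospecies I (5.84) > morphospecies III (3.17) > morphospecies II (2.83)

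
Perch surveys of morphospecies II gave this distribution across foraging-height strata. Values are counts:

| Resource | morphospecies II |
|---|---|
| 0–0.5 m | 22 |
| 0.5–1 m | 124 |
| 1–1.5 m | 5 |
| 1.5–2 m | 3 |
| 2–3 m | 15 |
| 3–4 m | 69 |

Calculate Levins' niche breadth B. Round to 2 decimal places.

Proportions for morphospecies II (n=238): 22/238=0.0924, 124/238=0.5210, 5/238=0.0210, 3/238=0.0126, 15/238=0.0630, 69/238=0.2899
Σpᵢ² = 0.0924² + 0.5210² + 0.0210² + 0.0126² + 0.0630² + 0.2899² = 0.008538 + 0.271441 + 0.000441 + 0.000159 + 0.003969 + 0.084042 = 0.368590
B = 1 / 0.368590 = 2.7130

2.71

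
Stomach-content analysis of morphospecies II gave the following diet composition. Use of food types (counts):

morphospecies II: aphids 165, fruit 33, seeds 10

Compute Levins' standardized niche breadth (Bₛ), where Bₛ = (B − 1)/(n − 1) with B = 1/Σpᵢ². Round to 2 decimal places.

0.26

Proportions for morphospecies II (n=208): 165/208=0.7933, 33/208=0.1587, 10/208=0.0481
Σpᵢ² = 0.7933² + 0.1587² + 0.0481² = 0.629325 + 0.025186 + 0.002314 = 0.656825
B = 1 / 0.656825 = 1.5225
Bₛ = (B − 1)/(n − 1) = (1.5225 − 1)/(3 − 1) = 0.5225/2 = 0.2613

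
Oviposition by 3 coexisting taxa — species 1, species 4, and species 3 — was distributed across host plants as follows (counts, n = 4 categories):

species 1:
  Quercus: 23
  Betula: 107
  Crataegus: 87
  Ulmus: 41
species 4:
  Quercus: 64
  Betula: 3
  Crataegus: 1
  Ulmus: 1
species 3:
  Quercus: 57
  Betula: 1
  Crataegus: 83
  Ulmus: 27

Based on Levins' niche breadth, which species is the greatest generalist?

Proportions for species 1 (n=258): 23/258=0.0891, 107/258=0.4147, 87/258=0.3372, 41/258=0.1589
Proportions for species 4 (n=69): 64/69=0.9275, 3/69=0.0435, 1/69=0.0145, 1/69=0.0145
Proportions for species 3 (n=168): 57/168=0.3393, 1/168=0.0060, 83/168=0.4940, 27/168=0.1607
Σp_1ᵢ² = 0.0891² + 0.4147² + 0.3372² + 0.1589² = 0.007939 + 0.171976 + 0.113704 + 0.025249 = 0.318868
B_1 = 1 / 0.318868 = 3.1361
Σp_4ᵢ² = 0.9275² + 0.0435² + 0.0145² + 0.0145² = 0.860256 + 0.001892 + 0.000210 + 0.000210 = 0.862568
B_4 = 1 / 0.862568 = 1.1593
Σp_3ᵢ² = 0.3393² + 0.0060² + 0.4940² + 0.1607² = 0.115124 + 0.000036 + 0.244036 + 0.025824 = 0.385020
B_3 = 1 / 0.385020 = 2.5973
Highest B → broadest niche (most generalist): species 1 (B = 3.14).

species 1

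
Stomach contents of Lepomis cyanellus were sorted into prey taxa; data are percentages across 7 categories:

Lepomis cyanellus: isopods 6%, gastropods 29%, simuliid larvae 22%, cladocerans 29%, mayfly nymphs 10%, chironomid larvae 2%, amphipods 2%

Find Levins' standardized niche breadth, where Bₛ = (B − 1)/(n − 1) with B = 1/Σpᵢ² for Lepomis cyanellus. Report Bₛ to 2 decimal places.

Convert percentages to proportions (divide by 100).
Σpᵢ² = 0.06² + 0.29² + 0.22² + 0.29² + 0.10² + 0.02² + 0.02² = 0.0036 + 0.0841 + 0.0484 + 0.0841 + 0.0100 + 0.0004 + 0.0004 = 0.2310
B = 1 / 0.2310 = 4.3290
Bₛ = (B − 1)/(n − 1) = (4.3290 − 1)/(7 − 1) = 3.3290/6 = 0.5548

0.55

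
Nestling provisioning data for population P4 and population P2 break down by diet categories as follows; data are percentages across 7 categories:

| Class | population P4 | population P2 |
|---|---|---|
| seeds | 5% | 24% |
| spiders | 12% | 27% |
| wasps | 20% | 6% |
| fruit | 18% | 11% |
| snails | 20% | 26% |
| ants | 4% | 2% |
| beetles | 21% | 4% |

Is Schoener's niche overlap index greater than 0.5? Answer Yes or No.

Yes

Convert percentages to proportions (divide by 100).
Σ|p₁ᵢ − p₂ᵢ| = 0.19 + 0.15 + 0.14 + 0.07 + 0.06 + 0.02 + 0.17 = 0.80
D = 1 − ½ × 0.80 = 1 − 0.400 = 0.6000
D = 0.6000 > 0.5 → Yes.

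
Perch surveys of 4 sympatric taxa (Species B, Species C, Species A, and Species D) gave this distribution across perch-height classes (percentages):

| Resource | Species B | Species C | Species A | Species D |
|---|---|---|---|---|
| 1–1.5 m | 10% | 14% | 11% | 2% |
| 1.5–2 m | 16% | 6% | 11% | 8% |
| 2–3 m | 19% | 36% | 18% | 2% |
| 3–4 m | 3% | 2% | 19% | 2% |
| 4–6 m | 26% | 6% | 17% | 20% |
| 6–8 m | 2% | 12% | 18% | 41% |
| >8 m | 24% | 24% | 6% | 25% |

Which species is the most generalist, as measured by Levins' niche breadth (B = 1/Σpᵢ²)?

Species A

Convert percentages to proportions (divide by 100).
Σp_Bᵢ² = 0.10² + 0.16² + 0.19² + 0.03² + 0.26² + 0.02² + 0.24² = 0.0100 + 0.0256 + 0.0361 + 0.0009 + 0.0676 + 0.0004 + 0.0576 = 0.1982
B_B = 1 / 0.1982 = 5.0454
Σp_Cᵢ² = 0.14² + 0.06² + 0.36² + 0.02² + 0.06² + 0.12² + 0.24² = 0.0196 + 0.0036 + 0.1296 + 0.0004 + 0.0036 + 0.0144 + 0.0576 = 0.2288
B_C = 1 / 0.2288 = 4.3706
Σp_Aᵢ² = 0.11² + 0.11² + 0.18² + 0.19² + 0.17² + 0.18² + 0.06² = 0.0121 + 0.0121 + 0.0324 + 0.0361 + 0.0289 + 0.0324 + 0.0036 = 0.1576
B_A = 1 / 0.1576 = 6.3452
Σp_Dᵢ² = 0.02² + 0.08² + 0.02² + 0.02² + 0.20² + 0.41² + 0.25² = 0.0004 + 0.0064 + 0.0004 + 0.0004 + 0.0400 + 0.1681 + 0.0625 = 0.2782
B_D = 1 / 0.2782 = 3.5945
Highest B → broadest niche (most generalist): Species A (B = 6.35).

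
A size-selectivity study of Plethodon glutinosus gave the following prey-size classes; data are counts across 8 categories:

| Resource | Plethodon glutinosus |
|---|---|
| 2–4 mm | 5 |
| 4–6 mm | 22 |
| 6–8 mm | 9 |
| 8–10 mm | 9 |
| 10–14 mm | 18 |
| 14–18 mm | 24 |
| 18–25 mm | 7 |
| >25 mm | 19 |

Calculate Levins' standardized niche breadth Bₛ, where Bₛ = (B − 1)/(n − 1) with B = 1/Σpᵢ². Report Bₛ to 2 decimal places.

Proportions for Plethodon glutinosus (n=113): 5/113=0.0442, 22/113=0.1947, 9/113=0.0796, 9/113=0.0796, 18/113=0.1593, 24/113=0.2124, 7/113=0.0619, 19/113=0.1681
Σpᵢ² = 0.0442² + 0.1947² + 0.0796² + 0.0796² + 0.1593² + 0.2124² + 0.0619² + 0.1681² = 0.001954 + 0.037908 + 0.006336 + 0.006336 + 0.025376 + 0.045114 + 0.003832 + 0.028258 = 0.155114
B = 1 / 0.155114 = 6.4469
Bₛ = (B − 1)/(n − 1) = (6.4469 − 1)/(8 − 1) = 5.4469/7 = 0.7781

0.78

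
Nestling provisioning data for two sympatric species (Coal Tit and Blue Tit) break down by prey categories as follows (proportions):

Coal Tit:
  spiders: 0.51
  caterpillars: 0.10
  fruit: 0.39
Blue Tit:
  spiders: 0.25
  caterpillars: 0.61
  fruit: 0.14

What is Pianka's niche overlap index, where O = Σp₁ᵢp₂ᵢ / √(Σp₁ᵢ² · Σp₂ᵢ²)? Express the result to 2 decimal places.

0.56

Σ p₁ᵢp₂ᵢ = 0.1275 + 0.0610 + 0.0546 = 0.2431
Σp_1ᵢ² = 0.51² + 0.10² + 0.39² = 0.2601 + 0.0100 + 0.1521 = 0.4222
Σp_2ᵢ² = 0.25² + 0.61² + 0.14² = 0.0625 + 0.3721 + 0.0196 = 0.4542
O = 0.2431 / √(0.4222 × 0.4542) = 0.2431 / 0.43791 = 0.5551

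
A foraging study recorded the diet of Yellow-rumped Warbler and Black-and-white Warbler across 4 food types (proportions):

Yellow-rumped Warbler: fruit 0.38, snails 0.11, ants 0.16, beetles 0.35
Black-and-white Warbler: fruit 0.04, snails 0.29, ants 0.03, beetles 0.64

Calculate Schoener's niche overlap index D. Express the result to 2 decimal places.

Σ|p₁ᵢ − p₂ᵢ| = 0.34 + 0.18 + 0.13 + 0.29 = 0.94
D = 1 − ½ × 0.94 = 1 − 0.470 = 0.5300

0.53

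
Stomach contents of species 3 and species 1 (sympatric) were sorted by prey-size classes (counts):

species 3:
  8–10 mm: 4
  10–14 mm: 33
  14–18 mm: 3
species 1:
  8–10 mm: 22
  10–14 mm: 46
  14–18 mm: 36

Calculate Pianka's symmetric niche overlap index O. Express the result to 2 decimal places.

0.82

Proportions for species 3 (n=40): 4/40=0.1000, 33/40=0.8250, 3/40=0.0750
Proportions for species 1 (n=104): 22/104=0.2115, 46/104=0.4423, 36/104=0.3462
Σ p₁ᵢp₂ᵢ = 0.021150 + 0.364898 + 0.025965 = 0.412013
Σp_1ᵢ² = 0.1000² + 0.8250² + 0.0750² = 0.010000 + 0.680625 + 0.005625 = 0.696250
Σp_2ᵢ² = 0.2115² + 0.4423² + 0.3462² = 0.044732 + 0.195629 + 0.119854 = 0.360215
O = 0.412013 / √(0.696250 × 0.360215) = 0.412013 / 0.5007991 = 0.8227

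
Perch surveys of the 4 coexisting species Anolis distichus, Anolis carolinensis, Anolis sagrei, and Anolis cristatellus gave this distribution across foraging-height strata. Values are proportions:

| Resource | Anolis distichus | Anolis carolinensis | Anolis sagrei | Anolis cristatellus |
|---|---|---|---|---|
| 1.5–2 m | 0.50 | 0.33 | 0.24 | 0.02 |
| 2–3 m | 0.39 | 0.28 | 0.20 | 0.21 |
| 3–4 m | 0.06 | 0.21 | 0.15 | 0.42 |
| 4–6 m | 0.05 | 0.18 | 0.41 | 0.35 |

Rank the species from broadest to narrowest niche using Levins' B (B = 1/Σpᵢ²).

Σp_distᵢ² = 0.50² + 0.39² + 0.06² + 0.05² = 0.2500 + 0.1521 + 0.0036 + 0.0025 = 0.4082
B_dist = 1 / 0.4082 = 2.4498
Σp_caroᵢ² = 0.33² + 0.28² + 0.21² + 0.18² = 0.1089 + 0.0784 + 0.0441 + 0.0324 = 0.2638
B_caro = 1 / 0.2638 = 3.7908
Σp_sagrᵢ² = 0.24² + 0.20² + 0.15² + 0.41² = 0.0576 + 0.0400 + 0.0225 + 0.1681 = 0.2882
B_sagr = 1 / 0.2882 = 3.4698
Σp_crisᵢ² = 0.02² + 0.21² + 0.42² + 0.35² = 0.0004 + 0.0441 + 0.1764 + 0.1225 = 0.3434
B_cris = 1 / 0.3434 = 2.9121
Ranking by B (broadest → narrowest): Anolis carolinensis (3.79) > Anolis sagrei (3.47) > Anolis cristatellus (2.91) > Anolis distichus (2.45)

Anolis carolinensis > Anolis sagrei > Anolis cristatellus > Anolis distichus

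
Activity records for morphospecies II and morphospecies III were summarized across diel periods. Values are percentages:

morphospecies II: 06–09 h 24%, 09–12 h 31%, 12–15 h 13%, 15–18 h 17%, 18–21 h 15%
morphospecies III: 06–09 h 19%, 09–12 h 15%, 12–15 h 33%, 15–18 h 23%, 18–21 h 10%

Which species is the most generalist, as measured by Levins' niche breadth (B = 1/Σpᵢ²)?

Convert percentages to proportions (divide by 100).
Σp_IIᵢ² = 0.24² + 0.31² + 0.13² + 0.17² + 0.15² = 0.0576 + 0.0961 + 0.0169 + 0.0289 + 0.0225 = 0.2220
B_II = 1 / 0.2220 = 4.5045
Σp_IIIᵢ² = 0.19² + 0.15² + 0.33² + 0.23² + 0.10² = 0.0361 + 0.0225 + 0.1089 + 0.0529 + 0.0100 = 0.2304
B_III = 1 / 0.2304 = 4.3403
Highest B → broadest niche (most generalist): morphospecies II (B = 4.50).

morphospecies II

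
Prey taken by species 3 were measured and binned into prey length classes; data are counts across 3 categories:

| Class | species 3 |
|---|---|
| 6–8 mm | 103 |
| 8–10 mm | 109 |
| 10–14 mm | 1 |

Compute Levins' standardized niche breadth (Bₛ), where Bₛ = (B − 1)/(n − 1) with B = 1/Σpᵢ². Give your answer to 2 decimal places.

Proportions for species 3 (n=213): 103/213=0.4836, 109/213=0.5117, 1/213=0.0047
Σpᵢ² = 0.4836² + 0.5117² + 0.0047² = 0.233869 + 0.261837 + 0.000022 = 0.495728
B = 1 / 0.495728 = 2.0172
Bₛ = (B − 1)/(n − 1) = (2.0172 − 1)/(3 − 1) = 1.0172/2 = 0.5086

0.51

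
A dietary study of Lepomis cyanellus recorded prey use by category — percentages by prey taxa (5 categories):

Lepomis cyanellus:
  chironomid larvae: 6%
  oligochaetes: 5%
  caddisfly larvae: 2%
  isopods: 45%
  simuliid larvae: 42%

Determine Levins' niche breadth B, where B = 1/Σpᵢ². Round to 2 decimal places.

2.59

Convert percentages to proportions (divide by 100).
Σpᵢ² = 0.06² + 0.05² + 0.02² + 0.45² + 0.42² = 0.0036 + 0.0025 + 0.0004 + 0.2025 + 0.1764 = 0.3854
B = 1 / 0.3854 = 2.5947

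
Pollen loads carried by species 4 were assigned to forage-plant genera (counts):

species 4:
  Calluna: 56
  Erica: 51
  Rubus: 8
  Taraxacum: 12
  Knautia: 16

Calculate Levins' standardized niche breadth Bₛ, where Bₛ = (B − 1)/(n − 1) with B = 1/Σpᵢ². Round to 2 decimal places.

Proportions for species 4 (n=143): 56/143=0.3916, 51/143=0.3566, 8/143=0.0559, 12/143=0.0839, 16/143=0.1119
Σpᵢ² = 0.3916² + 0.3566² + 0.0559² + 0.0839² + 0.1119² = 0.153351 + 0.127164 + 0.003125 + 0.007039 + 0.012522 = 0.303201
B = 1 / 0.303201 = 3.2981
Bₛ = (B − 1)/(n − 1) = (3.2981 − 1)/(5 − 1) = 2.2981/4 = 0.5745

0.57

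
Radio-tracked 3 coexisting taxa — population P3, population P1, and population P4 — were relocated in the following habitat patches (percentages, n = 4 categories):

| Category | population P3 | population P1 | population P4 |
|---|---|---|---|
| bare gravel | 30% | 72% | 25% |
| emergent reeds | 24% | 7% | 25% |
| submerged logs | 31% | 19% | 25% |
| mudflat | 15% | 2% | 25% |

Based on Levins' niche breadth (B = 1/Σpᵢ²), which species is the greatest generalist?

Convert percentages to proportions (divide by 100).
Σp_P3ᵢ² = 0.30² + 0.24² + 0.31² + 0.15² = 0.0900 + 0.0576 + 0.0961 + 0.0225 = 0.2662
B_P3 = 1 / 0.2662 = 3.7566
Σp_P1ᵢ² = 0.72² + 0.07² + 0.19² + 0.02² = 0.5184 + 0.0049 + 0.0361 + 0.0004 = 0.5598
B_P1 = 1 / 0.5598 = 1.7864
Σp_P4ᵢ² = 0.25² + 0.25² + 0.25² + 0.25² = 0.0625 + 0.0625 + 0.0625 + 0.0625 = 0.2500
B_P4 = 1 / 0.2500 = 4.0000
Highest B → broadest niche (most generalist): population P4 (B = 4.00).

population P4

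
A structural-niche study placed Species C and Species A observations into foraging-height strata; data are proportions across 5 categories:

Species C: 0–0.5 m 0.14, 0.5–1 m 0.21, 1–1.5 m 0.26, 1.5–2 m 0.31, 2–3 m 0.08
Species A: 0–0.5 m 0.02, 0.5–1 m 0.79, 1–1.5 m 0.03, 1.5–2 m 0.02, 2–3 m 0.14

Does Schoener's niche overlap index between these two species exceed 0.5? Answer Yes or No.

Σ|p₁ᵢ − p₂ᵢ| = 0.12 + 0.58 + 0.23 + 0.29 + 0.06 = 1.28
D = 1 − ½ × 1.28 = 1 − 0.640 = 0.3600
D = 0.3600 < 0.5 → No.

No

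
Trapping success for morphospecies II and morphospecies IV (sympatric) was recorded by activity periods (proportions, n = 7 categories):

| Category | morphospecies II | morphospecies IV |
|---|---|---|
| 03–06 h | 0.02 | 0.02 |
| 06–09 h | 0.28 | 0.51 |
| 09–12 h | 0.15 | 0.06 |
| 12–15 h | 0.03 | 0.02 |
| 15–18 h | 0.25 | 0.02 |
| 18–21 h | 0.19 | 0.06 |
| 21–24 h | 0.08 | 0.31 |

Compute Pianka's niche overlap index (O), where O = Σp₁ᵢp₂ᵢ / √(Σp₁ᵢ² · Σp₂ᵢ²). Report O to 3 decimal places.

0.706

Σ p₁ᵢp₂ᵢ = 0.0004 + 0.1428 + 0.0090 + 0.0006 + 0.0050 + 0.0114 + 0.0248 = 0.1940
Σp_1ᵢ² = 0.02² + 0.28² + 0.15² + 0.03² + 0.25² + 0.19² + 0.08² = 0.0004 + 0.0784 + 0.0225 + 0.0009 + 0.0625 + 0.0361 + 0.0064 = 0.2072
Σp_2ᵢ² = 0.02² + 0.51² + 0.06² + 0.02² + 0.02² + 0.06² + 0.31² = 0.0004 + 0.2601 + 0.0036 + 0.0004 + 0.0004 + 0.0036 + 0.0961 = 0.3646
O = 0.1940 / √(0.2072 × 0.3646) = 0.1940 / 0.274855 = 0.70583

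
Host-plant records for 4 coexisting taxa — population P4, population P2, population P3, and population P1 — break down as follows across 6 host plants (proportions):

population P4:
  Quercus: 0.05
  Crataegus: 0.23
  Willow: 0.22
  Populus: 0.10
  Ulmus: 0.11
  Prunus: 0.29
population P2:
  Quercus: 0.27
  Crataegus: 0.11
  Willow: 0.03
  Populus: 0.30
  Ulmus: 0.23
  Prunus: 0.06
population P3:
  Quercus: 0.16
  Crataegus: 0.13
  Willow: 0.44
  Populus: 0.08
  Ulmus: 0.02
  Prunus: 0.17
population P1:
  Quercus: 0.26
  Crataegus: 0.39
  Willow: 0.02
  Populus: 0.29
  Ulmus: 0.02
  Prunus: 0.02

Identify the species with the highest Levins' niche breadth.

Σp_P4ᵢ² = 0.05² + 0.23² + 0.22² + 0.10² + 0.11² + 0.29² = 0.0025 + 0.0529 + 0.0484 + 0.0100 + 0.0121 + 0.0841 = 0.2100
B_P4 = 1 / 0.2100 = 4.7619
Σp_P2ᵢ² = 0.27² + 0.11² + 0.03² + 0.30² + 0.23² + 0.06² = 0.0729 + 0.0121 + 0.0009 + 0.0900 + 0.0529 + 0.0036 = 0.2324
B_P2 = 1 / 0.2324 = 4.3029
Σp_P3ᵢ² = 0.16² + 0.13² + 0.44² + 0.08² + 0.02² + 0.17² = 0.0256 + 0.0169 + 0.1936 + 0.0064 + 0.0004 + 0.0289 = 0.2718
B_P3 = 1 / 0.2718 = 3.6792
Σp_P1ᵢ² = 0.26² + 0.39² + 0.02² + 0.29² + 0.02² + 0.02² = 0.0676 + 0.1521 + 0.0004 + 0.0841 + 0.0004 + 0.0004 = 0.3050
B_P1 = 1 / 0.3050 = 3.2787
Highest B → broadest niche (most generalist): population P4 (B = 4.76).

population P4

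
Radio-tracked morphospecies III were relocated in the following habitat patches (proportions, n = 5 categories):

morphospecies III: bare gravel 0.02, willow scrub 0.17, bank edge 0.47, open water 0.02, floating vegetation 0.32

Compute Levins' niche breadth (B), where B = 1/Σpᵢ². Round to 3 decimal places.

2.833

Σpᵢ² = 0.02² + 0.17² + 0.47² + 0.02² + 0.32² = 0.0004 + 0.0289 + 0.2209 + 0.0004 + 0.1024 = 0.3530
B = 1 / 0.3530 = 2.83286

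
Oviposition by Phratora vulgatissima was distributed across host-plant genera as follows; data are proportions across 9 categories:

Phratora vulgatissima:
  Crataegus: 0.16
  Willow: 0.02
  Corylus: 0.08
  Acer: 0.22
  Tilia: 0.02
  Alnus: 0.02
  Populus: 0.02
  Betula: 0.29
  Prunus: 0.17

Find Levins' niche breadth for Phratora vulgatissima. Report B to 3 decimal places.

5.128

Σpᵢ² = 0.16² + 0.02² + 0.08² + 0.22² + 0.02² + 0.02² + 0.02² + 0.29² + 0.17² = 0.0256 + 0.0004 + 0.0064 + 0.0484 + 0.0004 + 0.0004 + 0.0004 + 0.0841 + 0.0289 = 0.1950
B = 1 / 0.1950 = 5.12821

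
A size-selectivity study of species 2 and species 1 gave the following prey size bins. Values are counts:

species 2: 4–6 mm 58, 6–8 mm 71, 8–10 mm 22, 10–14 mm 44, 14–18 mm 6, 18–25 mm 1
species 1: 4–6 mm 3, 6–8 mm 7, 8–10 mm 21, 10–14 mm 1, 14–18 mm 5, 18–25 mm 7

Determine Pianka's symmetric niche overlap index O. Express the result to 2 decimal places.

0.49

Proportions for species 2 (n=202): 58/202=0.2871, 71/202=0.3515, 22/202=0.1089, 44/202=0.2178, 6/202=0.0297, 1/202=0.0050
Proportions for species 1 (n=44): 3/44=0.0682, 7/44=0.1591, 21/44=0.4773, 1/44=0.0227, 5/44=0.1136, 7/44=0.1591
Σ p₁ᵢp₂ᵢ = 0.019580 + 0.055924 + 0.051978 + 0.004944 + 0.003374 + 0.000796 = 0.136596
Σp_1ᵢ² = 0.2871² + 0.3515² + 0.1089² + 0.2178² + 0.0297² + 0.0050² = 0.082426 + 0.123552 + 0.011859 + 0.047437 + 0.000882 + 0.000025 = 0.266181
Σp_2ᵢ² = 0.0682² + 0.1591² + 0.4773² + 0.0227² + 0.1136² + 0.1591² = 0.004651 + 0.025313 + 0.227815 + 0.000515 + 0.012905 + 0.025313 = 0.296512
O = 0.136596 / √(0.266181 × 0.296512) = 0.136596 / 0.2809375 = 0.4862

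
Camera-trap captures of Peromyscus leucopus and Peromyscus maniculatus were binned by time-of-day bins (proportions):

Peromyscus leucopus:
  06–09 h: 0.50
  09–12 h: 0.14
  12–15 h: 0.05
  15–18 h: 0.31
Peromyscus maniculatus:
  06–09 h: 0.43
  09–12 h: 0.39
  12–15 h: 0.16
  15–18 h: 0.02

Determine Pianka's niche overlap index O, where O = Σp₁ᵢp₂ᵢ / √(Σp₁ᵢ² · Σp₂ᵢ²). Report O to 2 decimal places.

Σ p₁ᵢp₂ᵢ = 0.2150 + 0.0546 + 0.0080 + 0.0062 = 0.2838
Σp_1ᵢ² = 0.50² + 0.14² + 0.05² + 0.31² = 0.2500 + 0.0196 + 0.0025 + 0.0961 = 0.3682
Σp_2ᵢ² = 0.43² + 0.39² + 0.16² + 0.02² = 0.1849 + 0.1521 + 0.0256 + 0.0004 = 0.3630
O = 0.2838 / √(0.3682 × 0.3630) = 0.2838 / 0.36559 = 0.7763

0.78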